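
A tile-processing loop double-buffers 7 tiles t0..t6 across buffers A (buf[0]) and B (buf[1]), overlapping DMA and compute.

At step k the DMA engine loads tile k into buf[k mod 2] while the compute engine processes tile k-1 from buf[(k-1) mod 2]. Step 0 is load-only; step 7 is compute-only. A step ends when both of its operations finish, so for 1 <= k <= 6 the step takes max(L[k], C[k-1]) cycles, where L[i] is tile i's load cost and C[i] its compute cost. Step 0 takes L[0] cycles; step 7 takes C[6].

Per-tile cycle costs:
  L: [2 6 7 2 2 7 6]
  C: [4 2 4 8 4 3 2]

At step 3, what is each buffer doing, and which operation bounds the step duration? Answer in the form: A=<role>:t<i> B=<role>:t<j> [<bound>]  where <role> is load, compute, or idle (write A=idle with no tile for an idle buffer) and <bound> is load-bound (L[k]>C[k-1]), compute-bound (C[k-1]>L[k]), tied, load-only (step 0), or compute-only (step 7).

  0. 2=2c; end=2; A:t0 B:-
  1. max(6,4)=6c; end=8; A:t0 B:t1
  2. max(7,2)=7c; end=15; A:t2 B:t1
  3. max(2,4)=4c; end=19; A:t2 B:t3
  4. max(2,8)=8c; end=27; A:t4 B:t3
  5. max(7,4)=7c; end=34; A:t4 B:t5
  6. max(6,3)=6c; end=40; A:t6 B:t5
  7. 2=2c; end=42; A:t6 B:t5

step 3: A=compute:t2 B=load:t3 [compute-bound]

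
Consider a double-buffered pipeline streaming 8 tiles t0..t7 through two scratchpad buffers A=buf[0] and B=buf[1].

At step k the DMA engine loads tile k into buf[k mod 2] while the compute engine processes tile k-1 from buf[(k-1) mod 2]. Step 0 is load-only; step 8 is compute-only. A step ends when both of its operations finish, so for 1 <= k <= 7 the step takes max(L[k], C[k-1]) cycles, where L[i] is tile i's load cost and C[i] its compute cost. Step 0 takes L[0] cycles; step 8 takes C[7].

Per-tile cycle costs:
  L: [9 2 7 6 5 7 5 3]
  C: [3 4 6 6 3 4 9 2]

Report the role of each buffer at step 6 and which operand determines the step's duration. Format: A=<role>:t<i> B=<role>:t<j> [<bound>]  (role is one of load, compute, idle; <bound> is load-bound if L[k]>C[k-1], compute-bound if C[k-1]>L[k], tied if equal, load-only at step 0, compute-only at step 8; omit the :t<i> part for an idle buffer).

step 6: A=load:t6 B=compute:t5 [load-bound]

[0] DMA t0→A (9c) ∥ CU idle ⇒ 9c, clock 9
[1] DMA t1→B (2c) ∥ CU A:t0 (3c) ⇒ 3c, clock 12
[2] DMA t2→A (7c) ∥ CU B:t1 (4c) ⇒ 7c, clock 19
[3] DMA t3→B (6c) ∥ CU A:t2 (6c) ⇒ 6c, clock 25
[4] DMA t4→A (5c) ∥ CU B:t3 (6c) ⇒ 6c, clock 31
[5] DMA t5→B (7c) ∥ CU A:t4 (3c) ⇒ 7c, clock 38
[6] DMA t6→A (5c) ∥ CU B:t5 (4c) ⇒ 5c, clock 43
[7] DMA t7→B (3c) ∥ CU A:t6 (9c) ⇒ 9c, clock 52
[8] DMA idle ∥ CU B:t7 (2c) ⇒ 2c, clock 54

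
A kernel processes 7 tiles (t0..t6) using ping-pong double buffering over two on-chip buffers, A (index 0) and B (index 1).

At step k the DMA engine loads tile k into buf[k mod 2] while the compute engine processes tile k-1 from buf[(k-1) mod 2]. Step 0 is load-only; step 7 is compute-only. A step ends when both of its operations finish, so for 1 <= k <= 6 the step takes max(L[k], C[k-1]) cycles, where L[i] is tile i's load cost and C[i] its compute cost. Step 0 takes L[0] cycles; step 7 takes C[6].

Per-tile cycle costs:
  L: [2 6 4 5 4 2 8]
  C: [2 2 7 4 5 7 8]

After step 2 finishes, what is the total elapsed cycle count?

k=0 load=t0/2c comp=- wait=2 total=2
k=1 load=t1/6c comp=t0/2c wait=6 total=8
k=2 load=t2/4c comp=t1/2c wait=4 total=12
k=3 load=t3/5c comp=t2/7c wait=7 total=19
k=4 load=t4/4c comp=t3/4c wait=4 total=23
k=5 load=t5/2c comp=t4/5c wait=5 total=28
k=6 load=t6/8c comp=t5/7c wait=8 total=36
k=7 load=- comp=t6/8c wait=8 total=44

end_cycle[2] = 12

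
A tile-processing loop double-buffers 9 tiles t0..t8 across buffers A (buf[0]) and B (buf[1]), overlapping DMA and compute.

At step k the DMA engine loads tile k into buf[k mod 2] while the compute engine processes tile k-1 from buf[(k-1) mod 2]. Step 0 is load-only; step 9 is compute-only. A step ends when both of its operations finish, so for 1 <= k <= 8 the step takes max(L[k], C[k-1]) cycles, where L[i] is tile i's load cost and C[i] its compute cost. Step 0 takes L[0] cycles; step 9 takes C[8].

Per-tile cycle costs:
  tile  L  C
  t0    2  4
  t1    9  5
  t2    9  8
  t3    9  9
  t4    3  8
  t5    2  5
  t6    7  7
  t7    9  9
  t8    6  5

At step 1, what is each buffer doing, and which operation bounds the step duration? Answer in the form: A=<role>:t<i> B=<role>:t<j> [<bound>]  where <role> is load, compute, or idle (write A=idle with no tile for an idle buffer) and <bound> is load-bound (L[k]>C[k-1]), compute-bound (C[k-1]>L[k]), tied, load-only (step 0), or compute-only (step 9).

step 1: A=compute:t0 B=load:t1 [load-bound]

[0] DMA t0→A (2c) ∥ CU idle ⇒ 2c, clock 2
[1] DMA t1→B (9c) ∥ CU A:t0 (4c) ⇒ 9c, clock 11
[2] DMA t2→A (9c) ∥ CU B:t1 (5c) ⇒ 9c, clock 20
[3] DMA t3→B (9c) ∥ CU A:t2 (8c) ⇒ 9c, clock 29
[4] DMA t4→A (3c) ∥ CU B:t3 (9c) ⇒ 9c, clock 38
[5] DMA t5→B (2c) ∥ CU A:t4 (8c) ⇒ 8c, clock 46
[6] DMA t6→A (7c) ∥ CU B:t5 (5c) ⇒ 7c, clock 53
[7] DMA t7→B (9c) ∥ CU A:t6 (7c) ⇒ 9c, clock 62
[8] DMA t8→A (6c) ∥ CU B:t7 (9c) ⇒ 9c, clock 71
[9] DMA idle ∥ CU A:t8 (5c) ⇒ 5c, clock 76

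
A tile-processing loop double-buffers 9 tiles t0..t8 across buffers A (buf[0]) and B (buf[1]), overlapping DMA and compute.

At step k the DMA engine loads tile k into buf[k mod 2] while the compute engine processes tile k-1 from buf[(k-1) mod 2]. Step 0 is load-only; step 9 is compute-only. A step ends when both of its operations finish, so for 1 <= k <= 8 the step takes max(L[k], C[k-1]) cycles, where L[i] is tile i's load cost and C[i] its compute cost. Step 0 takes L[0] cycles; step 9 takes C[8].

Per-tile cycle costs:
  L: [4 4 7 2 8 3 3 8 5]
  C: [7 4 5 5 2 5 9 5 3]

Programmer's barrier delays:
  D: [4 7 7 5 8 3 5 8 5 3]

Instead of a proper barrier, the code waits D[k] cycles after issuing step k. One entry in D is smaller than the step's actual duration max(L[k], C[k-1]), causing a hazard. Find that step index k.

hazard at step 7

step 0: need L[0]=4 = 4; D[0]=4 ok
step 1: need max(L[1]=4,C[0]=7) = 7; D[1]=7 ok
step 2: need max(L[2]=7,C[1]=4) = 7; D[2]=7 ok
step 3: need max(L[3]=2,C[2]=5) = 5; D[3]=5 ok
step 4: need max(L[4]=8,C[3]=5) = 8; D[4]=8 ok
step 5: need max(L[5]=3,C[4]=2) = 3; D[5]=3 ok
step 6: need max(L[6]=3,C[5]=5) = 5; D[6]=5 ok
step 7: need max(L[7]=8,C[6]=9) = 9; D[7]=8 SHORT
step 8: need max(L[8]=5,C[7]=5) = 5; D[8]=5 ok
step 9: need C[8]=3 = 3; D[9]=3 ok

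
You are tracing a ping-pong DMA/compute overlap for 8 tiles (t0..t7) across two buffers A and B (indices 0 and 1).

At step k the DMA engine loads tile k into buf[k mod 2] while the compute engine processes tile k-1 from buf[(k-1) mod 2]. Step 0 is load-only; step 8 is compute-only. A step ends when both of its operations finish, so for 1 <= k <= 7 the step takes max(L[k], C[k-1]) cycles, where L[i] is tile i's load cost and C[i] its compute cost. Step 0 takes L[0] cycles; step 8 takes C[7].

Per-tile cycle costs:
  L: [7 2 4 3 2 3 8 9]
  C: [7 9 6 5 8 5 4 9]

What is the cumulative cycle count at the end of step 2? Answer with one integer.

end_cycle[2] = 23

k=0 load=t0/7c comp=- wait=7 total=7
k=1 load=t1/2c comp=t0/7c wait=7 total=14
k=2 load=t2/4c comp=t1/9c wait=9 total=23
k=3 load=t3/3c comp=t2/6c wait=6 total=29
k=4 load=t4/2c comp=t3/5c wait=5 total=34
k=5 load=t5/3c comp=t4/8c wait=8 total=42
k=6 load=t6/8c comp=t5/5c wait=8 total=50
k=7 load=t7/9c comp=t6/4c wait=9 total=59
k=8 load=- comp=t7/9c wait=9 total=68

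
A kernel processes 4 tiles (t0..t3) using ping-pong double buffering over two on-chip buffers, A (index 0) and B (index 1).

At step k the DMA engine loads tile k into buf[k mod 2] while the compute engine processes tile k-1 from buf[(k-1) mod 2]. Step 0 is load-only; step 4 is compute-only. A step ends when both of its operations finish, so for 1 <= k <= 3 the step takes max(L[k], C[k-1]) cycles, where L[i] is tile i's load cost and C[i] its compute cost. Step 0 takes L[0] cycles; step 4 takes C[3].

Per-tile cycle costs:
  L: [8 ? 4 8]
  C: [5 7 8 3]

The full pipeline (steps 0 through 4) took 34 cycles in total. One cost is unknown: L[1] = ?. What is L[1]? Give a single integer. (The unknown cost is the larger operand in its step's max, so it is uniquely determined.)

step 0 = dur = L[0]=8 = 8
step 1 = dur = max(L[1]=?, C[0]=5) = L[1]  (unknown; binding)
step 2 = dur = max(L[2]=4, C[1]=7) = 7
step 3 = dur = max(L[3]=8, C[2]=8) = 8
step 4 = dur = C[3]=3 = 3
sum of known step durations = 26
dur[1] = total - known = 34 - 26 = 8
L[1] is the binding max in step 1, so L[1] = dur[1] = 8

L[1] = 8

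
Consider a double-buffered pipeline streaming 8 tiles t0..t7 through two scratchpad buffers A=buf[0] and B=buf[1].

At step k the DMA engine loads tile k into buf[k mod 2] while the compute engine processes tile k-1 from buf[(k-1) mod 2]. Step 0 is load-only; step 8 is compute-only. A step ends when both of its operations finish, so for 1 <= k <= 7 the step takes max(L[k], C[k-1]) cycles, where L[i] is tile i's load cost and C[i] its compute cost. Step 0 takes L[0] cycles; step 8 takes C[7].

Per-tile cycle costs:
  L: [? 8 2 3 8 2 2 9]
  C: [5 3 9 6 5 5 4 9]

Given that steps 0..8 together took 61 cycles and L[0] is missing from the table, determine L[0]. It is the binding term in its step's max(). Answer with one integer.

L[0] = 5

step 0 | dur = L[0]=? = L[0]  (unknown; binding)
step 1 | dur = max(L[1]=8, C[0]=5) = 8
step 2 | dur = max(L[2]=2, C[1]=3) = 3
step 3 | dur = max(L[3]=3, C[2]=9) = 9
step 4 | dur = max(L[4]=8, C[3]=6) = 8
step 5 | dur = max(L[5]=2, C[4]=5) = 5
step 6 | dur = max(L[6]=2, C[5]=5) = 5
step 7 | dur = max(L[7]=9, C[6]=4) = 9
step 8 | dur = C[7]=9 = 9
sum of known step durations = 56
dur[0] = total - known = 61 - 56 = 5
L[0] is the binding max in step 0, so L[0] = dur[0] = 5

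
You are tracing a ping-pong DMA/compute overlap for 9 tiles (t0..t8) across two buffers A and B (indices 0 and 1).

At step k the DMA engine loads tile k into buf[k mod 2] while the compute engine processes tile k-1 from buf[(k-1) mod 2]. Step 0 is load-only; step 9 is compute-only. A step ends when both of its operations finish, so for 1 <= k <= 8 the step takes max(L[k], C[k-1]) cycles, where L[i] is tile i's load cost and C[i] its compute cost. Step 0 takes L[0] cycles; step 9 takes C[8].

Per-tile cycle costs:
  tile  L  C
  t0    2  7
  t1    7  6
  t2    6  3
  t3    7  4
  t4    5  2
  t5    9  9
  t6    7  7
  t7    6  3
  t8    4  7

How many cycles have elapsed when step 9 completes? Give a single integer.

end_cycle[9] = 63

step 0: L[0]=2 → dur=2, Σ=2 | A=load:t0 B=idle [load-only]
step 1: L[1]=7 C[0]=7 → dur=7, Σ=9 | A=compute:t0 B=load:t1 [tied]
step 2: L[2]=6 C[1]=6 → dur=6, Σ=15 | A=load:t2 B=compute:t1 [tied]
step 3: L[3]=7 C[2]=3 → dur=7, Σ=22 | A=compute:t2 B=load:t3 [load-bound]
step 4: L[4]=5 C[3]=4 → dur=5, Σ=27 | A=load:t4 B=compute:t3 [load-bound]
step 5: L[5]=9 C[4]=2 → dur=9, Σ=36 | A=compute:t4 B=load:t5 [load-bound]
step 6: L[6]=7 C[5]=9 → dur=9, Σ=45 | A=load:t6 B=compute:t5 [compute-bound]
step 7: L[7]=6 C[6]=7 → dur=7, Σ=52 | A=compute:t6 B=load:t7 [compute-bound]
step 8: L[8]=4 C[7]=3 → dur=4, Σ=56 | A=load:t8 B=compute:t7 [load-bound]
step 9: C[8]=7 → dur=7, Σ=63 | A=compute:t8 B=idle [compute-only]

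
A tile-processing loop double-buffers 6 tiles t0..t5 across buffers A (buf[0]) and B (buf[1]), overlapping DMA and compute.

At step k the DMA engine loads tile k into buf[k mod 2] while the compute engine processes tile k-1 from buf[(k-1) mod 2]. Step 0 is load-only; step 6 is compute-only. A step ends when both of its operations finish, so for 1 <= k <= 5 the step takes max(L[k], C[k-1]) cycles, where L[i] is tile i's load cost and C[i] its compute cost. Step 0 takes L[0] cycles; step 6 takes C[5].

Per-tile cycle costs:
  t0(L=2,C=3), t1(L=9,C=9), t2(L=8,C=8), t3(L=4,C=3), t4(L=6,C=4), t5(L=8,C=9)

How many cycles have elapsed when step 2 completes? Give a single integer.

end_cycle[2] = 20

step 0: L[0]=2 → dur=2, Σ=2 | A=load:t0 B=idle [load-only]
step 1: L[1]=9 C[0]=3 → dur=9, Σ=11 | A=compute:t0 B=load:t1 [load-bound]
step 2: L[2]=8 C[1]=9 → dur=9, Σ=20 | A=load:t2 B=compute:t1 [compute-bound]
step 3: L[3]=4 C[2]=8 → dur=8, Σ=28 | A=compute:t2 B=load:t3 [compute-bound]
step 4: L[4]=6 C[3]=3 → dur=6, Σ=34 | A=load:t4 B=compute:t3 [load-bound]
step 5: L[5]=8 C[4]=4 → dur=8, Σ=42 | A=compute:t4 B=load:t5 [load-bound]
step 6: C[5]=9 → dur=9, Σ=51 | A=idle B=compute:t5 [compute-only]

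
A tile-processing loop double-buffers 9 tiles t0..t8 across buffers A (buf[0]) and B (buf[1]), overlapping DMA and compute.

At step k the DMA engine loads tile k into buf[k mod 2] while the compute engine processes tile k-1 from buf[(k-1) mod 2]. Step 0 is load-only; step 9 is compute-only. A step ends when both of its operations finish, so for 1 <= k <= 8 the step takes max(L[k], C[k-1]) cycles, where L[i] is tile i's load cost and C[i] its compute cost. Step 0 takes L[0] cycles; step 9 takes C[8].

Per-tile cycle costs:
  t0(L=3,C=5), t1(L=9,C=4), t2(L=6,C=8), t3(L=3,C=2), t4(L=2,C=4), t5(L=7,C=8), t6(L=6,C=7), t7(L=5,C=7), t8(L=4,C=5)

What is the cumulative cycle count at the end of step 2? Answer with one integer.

end_cycle[2] = 18

step 0: L[0]=3 → dur=3, Σ=3 | A=load:t0 B=idle [load-only]
step 1: L[1]=9 C[0]=5 → dur=9, Σ=12 | A=compute:t0 B=load:t1 [load-bound]
step 2: L[2]=6 C[1]=4 → dur=6, Σ=18 | A=load:t2 B=compute:t1 [load-bound]
step 3: L[3]=3 C[2]=8 → dur=8, Σ=26 | A=compute:t2 B=load:t3 [compute-bound]
step 4: L[4]=2 C[3]=2 → dur=2, Σ=28 | A=load:t4 B=compute:t3 [tied]
step 5: L[5]=7 C[4]=4 → dur=7, Σ=35 | A=compute:t4 B=load:t5 [load-bound]
step 6: L[6]=6 C[5]=8 → dur=8, Σ=43 | A=load:t6 B=compute:t5 [compute-bound]
step 7: L[7]=5 C[6]=7 → dur=7, Σ=50 | A=compute:t6 B=load:t7 [compute-bound]
step 8: L[8]=4 C[7]=7 → dur=7, Σ=57 | A=load:t8 B=compute:t7 [compute-bound]
step 9: C[8]=5 → dur=5, Σ=62 | A=compute:t8 B=idle [compute-only]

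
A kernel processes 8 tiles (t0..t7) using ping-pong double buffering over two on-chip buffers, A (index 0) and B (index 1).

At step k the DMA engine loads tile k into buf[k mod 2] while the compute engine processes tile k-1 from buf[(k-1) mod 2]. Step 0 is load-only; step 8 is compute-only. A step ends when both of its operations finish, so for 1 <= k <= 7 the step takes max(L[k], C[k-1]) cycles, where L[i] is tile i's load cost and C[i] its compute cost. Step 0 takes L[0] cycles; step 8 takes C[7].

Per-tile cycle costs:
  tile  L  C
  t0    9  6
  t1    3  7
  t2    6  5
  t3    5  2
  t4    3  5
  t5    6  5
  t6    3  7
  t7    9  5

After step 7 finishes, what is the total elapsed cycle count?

  0. 9=9c; end=9; A:t0 B:-
  1. max(3,6)=6c; end=15; A:t0 B:t1
  2. max(6,7)=7c; end=22; A:t2 B:t1
  3. max(5,5)=5c; end=27; A:t2 B:t3
  4. max(3,2)=3c; end=30; A:t4 B:t3
  5. max(6,5)=6c; end=36; A:t4 B:t5
  6. max(3,5)=5c; end=41; A:t6 B:t5
  7. max(9,7)=9c; end=50; A:t6 B:t7
  8. 5=5c; end=55; A:t6 B:t7

end_cycle[7] = 50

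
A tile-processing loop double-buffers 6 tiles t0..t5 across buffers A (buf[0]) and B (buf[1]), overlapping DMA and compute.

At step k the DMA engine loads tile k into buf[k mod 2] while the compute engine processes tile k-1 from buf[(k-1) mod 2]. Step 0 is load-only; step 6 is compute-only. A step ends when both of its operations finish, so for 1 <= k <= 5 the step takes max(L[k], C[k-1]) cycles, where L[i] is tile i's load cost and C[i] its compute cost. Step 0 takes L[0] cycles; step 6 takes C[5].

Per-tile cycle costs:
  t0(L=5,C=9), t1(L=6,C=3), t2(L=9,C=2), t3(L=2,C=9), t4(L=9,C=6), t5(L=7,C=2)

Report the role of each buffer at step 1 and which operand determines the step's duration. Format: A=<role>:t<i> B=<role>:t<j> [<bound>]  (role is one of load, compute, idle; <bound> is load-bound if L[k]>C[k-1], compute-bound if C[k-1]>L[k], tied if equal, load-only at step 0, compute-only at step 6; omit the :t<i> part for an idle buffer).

step 1: A=compute:t0 B=load:t1 [compute-bound]

[0] DMA t0→A (5c) ∥ CU idle ⇒ 5c, clock 5
[1] DMA t1→B (6c) ∥ CU A:t0 (9c) ⇒ 9c, clock 14
[2] DMA t2→A (9c) ∥ CU B:t1 (3c) ⇒ 9c, clock 23
[3] DMA t3→B (2c) ∥ CU A:t2 (2c) ⇒ 2c, clock 25
[4] DMA t4→A (9c) ∥ CU B:t3 (9c) ⇒ 9c, clock 34
[5] DMA t5→B (7c) ∥ CU A:t4 (6c) ⇒ 7c, clock 41
[6] DMA idle ∥ CU B:t5 (2c) ⇒ 2c, clock 43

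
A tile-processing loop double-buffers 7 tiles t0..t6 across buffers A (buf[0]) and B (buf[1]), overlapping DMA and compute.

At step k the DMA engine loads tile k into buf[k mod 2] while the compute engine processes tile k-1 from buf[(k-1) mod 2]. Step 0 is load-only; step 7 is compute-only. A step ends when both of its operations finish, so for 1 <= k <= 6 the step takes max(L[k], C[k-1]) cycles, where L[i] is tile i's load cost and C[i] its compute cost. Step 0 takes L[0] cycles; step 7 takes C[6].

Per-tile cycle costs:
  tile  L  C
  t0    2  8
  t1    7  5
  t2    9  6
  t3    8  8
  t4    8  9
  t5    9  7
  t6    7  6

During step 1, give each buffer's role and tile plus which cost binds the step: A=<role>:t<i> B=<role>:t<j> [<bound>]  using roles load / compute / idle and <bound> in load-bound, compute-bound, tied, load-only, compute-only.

k=0 load=t0/2c comp=- wait=2 total=2
k=1 load=t1/7c comp=t0/8c wait=8 total=10
k=2 load=t2/9c comp=t1/5c wait=9 total=19
k=3 load=t3/8c comp=t2/6c wait=8 total=27
k=4 load=t4/8c comp=t3/8c wait=8 total=35
k=5 load=t5/9c comp=t4/9c wait=9 total=44
k=6 load=t6/7c comp=t5/7c wait=7 total=51
k=7 load=- comp=t6/6c wait=6 total=57

step 1: A=compute:t0 B=load:t1 [compute-bound]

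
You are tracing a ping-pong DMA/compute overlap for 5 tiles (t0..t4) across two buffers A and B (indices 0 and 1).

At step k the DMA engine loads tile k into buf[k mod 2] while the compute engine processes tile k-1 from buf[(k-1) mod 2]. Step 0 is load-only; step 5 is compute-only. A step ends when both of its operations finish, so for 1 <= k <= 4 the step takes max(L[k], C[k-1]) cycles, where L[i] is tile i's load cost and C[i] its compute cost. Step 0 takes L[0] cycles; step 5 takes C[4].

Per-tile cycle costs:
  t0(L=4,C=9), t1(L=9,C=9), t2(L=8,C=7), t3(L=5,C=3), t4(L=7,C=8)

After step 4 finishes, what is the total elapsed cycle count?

step 0: L[0]=4 → dur=4, Σ=4 | A=load:t0 B=idle [load-only]
step 1: L[1]=9 C[0]=9 → dur=9, Σ=13 | A=compute:t0 B=load:t1 [tied]
step 2: L[2]=8 C[1]=9 → dur=9, Σ=22 | A=load:t2 B=compute:t1 [compute-bound]
step 3: L[3]=5 C[2]=7 → dur=7, Σ=29 | A=compute:t2 B=load:t3 [compute-bound]
step 4: L[4]=7 C[3]=3 → dur=7, Σ=36 | A=load:t4 B=compute:t3 [load-bound]
step 5: C[4]=8 → dur=8, Σ=44 | A=compute:t4 B=idle [compute-only]

end_cycle[4] = 36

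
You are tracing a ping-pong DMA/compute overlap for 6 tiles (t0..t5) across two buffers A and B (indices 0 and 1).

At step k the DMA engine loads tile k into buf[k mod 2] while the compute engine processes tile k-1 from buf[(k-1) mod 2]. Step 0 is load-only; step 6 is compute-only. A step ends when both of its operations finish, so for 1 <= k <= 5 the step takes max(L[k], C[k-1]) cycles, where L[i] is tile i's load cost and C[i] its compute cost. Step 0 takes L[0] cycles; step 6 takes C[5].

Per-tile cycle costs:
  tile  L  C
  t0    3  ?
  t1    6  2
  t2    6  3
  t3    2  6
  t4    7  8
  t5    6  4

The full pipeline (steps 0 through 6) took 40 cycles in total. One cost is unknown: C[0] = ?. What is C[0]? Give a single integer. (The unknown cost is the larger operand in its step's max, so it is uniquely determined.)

step 0 → dur = L[0]=3 = 3
step 1 → dur = max(L[1]=6, C[0]=?) = C[0]  (unknown; binding)
step 2 → dur = max(L[2]=6, C[1]=2) = 6
step 3 → dur = max(L[3]=2, C[2]=3) = 3
step 4 → dur = max(L[4]=7, C[3]=6) = 7
step 5 → dur = max(L[5]=6, C[4]=8) = 8
step 6 → dur = C[5]=4 = 4
sum of known step durations = 31
dur[1] = total - known = 40 - 31 = 9
C[0] is the binding max in step 1, so C[0] = dur[1] = 9

C[0] = 9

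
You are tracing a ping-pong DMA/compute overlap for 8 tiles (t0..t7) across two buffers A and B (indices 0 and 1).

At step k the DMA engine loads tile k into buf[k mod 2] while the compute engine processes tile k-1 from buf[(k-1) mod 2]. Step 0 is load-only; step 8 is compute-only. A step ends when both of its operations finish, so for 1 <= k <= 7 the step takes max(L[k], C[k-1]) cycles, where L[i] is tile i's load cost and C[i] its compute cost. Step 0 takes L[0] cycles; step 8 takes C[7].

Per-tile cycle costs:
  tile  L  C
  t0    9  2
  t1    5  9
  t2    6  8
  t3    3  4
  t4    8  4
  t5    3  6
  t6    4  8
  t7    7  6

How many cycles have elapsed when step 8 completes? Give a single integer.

end_cycle[8] = 63

  0. 9=9c; end=9; A:t0 B:-
  1. max(5,2)=5c; end=14; A:t0 B:t1
  2. max(6,9)=9c; end=23; A:t2 B:t1
  3. max(3,8)=8c; end=31; A:t2 B:t3
  4. max(8,4)=8c; end=39; A:t4 B:t3
  5. max(3,4)=4c; end=43; A:t4 B:t5
  6. max(4,6)=6c; end=49; A:t6 B:t5
  7. max(7,8)=8c; end=57; A:t6 B:t7
  8. 6=6c; end=63; A:t6 B:t7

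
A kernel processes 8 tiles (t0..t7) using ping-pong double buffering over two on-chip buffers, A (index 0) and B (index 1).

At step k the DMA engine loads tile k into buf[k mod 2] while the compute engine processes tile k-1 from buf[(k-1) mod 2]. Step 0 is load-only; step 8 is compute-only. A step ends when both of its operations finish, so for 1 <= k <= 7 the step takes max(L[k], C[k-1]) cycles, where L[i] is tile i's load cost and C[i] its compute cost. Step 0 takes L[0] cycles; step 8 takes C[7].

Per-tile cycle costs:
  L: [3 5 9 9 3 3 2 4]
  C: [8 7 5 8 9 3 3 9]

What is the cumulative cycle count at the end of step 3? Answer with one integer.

end_cycle[3] = 29

step 0: L[0]=3 → dur=3, Σ=3 | A=load:t0 B=idle [load-only]
step 1: L[1]=5 C[0]=8 → dur=8, Σ=11 | A=compute:t0 B=load:t1 [compute-bound]
step 2: L[2]=9 C[1]=7 → dur=9, Σ=20 | A=load:t2 B=compute:t1 [load-bound]
step 3: L[3]=9 C[2]=5 → dur=9, Σ=29 | A=compute:t2 B=load:t3 [load-bound]
step 4: L[4]=3 C[3]=8 → dur=8, Σ=37 | A=load:t4 B=compute:t3 [compute-bound]
step 5: L[5]=3 C[4]=9 → dur=9, Σ=46 | A=compute:t4 B=load:t5 [compute-bound]
step 6: L[6]=2 C[5]=3 → dur=3, Σ=49 | A=load:t6 B=compute:t5 [compute-bound]
step 7: L[7]=4 C[6]=3 → dur=4, Σ=53 | A=compute:t6 B=load:t7 [load-bound]
step 8: C[7]=9 → dur=9, Σ=62 | A=idle B=compute:t7 [compute-only]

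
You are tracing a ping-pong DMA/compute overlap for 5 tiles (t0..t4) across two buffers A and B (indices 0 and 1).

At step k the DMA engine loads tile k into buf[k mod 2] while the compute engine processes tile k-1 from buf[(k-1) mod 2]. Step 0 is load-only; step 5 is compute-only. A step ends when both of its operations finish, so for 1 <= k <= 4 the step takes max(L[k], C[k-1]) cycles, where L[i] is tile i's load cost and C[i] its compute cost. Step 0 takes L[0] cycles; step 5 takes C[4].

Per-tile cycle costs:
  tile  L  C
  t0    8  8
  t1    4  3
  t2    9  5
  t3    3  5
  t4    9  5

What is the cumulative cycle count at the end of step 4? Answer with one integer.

[0] DMA t0→A (8c) ∥ CU idle ⇒ 8c, clock 8
[1] DMA t1→B (4c) ∥ CU A:t0 (8c) ⇒ 8c, clock 16
[2] DMA t2→A (9c) ∥ CU B:t1 (3c) ⇒ 9c, clock 25
[3] DMA t3→B (3c) ∥ CU A:t2 (5c) ⇒ 5c, clock 30
[4] DMA t4→A (9c) ∥ CU B:t3 (5c) ⇒ 9c, clock 39
[5] DMA idle ∥ CU A:t4 (5c) ⇒ 5c, clock 44

end_cycle[4] = 39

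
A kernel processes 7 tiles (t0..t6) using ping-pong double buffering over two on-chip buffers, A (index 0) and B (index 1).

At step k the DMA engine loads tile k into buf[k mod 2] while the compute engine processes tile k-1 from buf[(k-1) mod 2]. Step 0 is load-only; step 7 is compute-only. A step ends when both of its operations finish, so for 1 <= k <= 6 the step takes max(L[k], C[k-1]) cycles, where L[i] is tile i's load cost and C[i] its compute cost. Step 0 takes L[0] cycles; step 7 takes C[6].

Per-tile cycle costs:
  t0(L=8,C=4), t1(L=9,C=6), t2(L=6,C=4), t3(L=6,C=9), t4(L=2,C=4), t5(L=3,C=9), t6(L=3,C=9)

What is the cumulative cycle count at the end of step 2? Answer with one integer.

end_cycle[2] = 23

step 0: L[0]=8 → dur=8, Σ=8 | A=load:t0 B=idle [load-only]
step 1: L[1]=9 C[0]=4 → dur=9, Σ=17 | A=compute:t0 B=load:t1 [load-bound]
step 2: L[2]=6 C[1]=6 → dur=6, Σ=23 | A=load:t2 B=compute:t1 [tied]
step 3: L[3]=6 C[2]=4 → dur=6, Σ=29 | A=compute:t2 B=load:t3 [load-bound]
step 4: L[4]=2 C[3]=9 → dur=9, Σ=38 | A=load:t4 B=compute:t3 [compute-bound]
step 5: L[5]=3 C[4]=4 → dur=4, Σ=42 | A=compute:t4 B=load:t5 [compute-bound]
step 6: L[6]=3 C[5]=9 → dur=9, Σ=51 | A=load:t6 B=compute:t5 [compute-bound]
step 7: C[6]=9 → dur=9, Σ=60 | A=compute:t6 B=idle [compute-only]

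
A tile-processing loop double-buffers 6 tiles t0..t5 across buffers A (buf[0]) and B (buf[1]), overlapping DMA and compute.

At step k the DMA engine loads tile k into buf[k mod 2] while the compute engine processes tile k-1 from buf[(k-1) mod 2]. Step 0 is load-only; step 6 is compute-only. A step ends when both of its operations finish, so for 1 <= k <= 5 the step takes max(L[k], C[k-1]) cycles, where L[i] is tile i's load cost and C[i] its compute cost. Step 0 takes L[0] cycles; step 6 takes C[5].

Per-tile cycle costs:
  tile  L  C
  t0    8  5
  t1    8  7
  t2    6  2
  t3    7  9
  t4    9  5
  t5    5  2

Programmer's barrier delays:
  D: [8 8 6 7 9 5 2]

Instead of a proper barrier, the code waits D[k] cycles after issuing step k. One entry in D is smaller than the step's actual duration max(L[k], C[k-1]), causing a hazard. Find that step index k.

k=0 barrier L[0]=8→8c, D[0]=8 ok
k=1 barrier max(L[1]=8,C[0]=5)→8c, D[1]=8 ok
k=2 barrier max(L[2]=6,C[1]=7)→7c, D[2]=6 SHORT
k=3 barrier max(L[3]=7,C[2]=2)→7c, D[3]=7 ok
k=4 barrier max(L[4]=9,C[3]=9)→9c, D[4]=9 ok
k=5 barrier max(L[5]=5,C[4]=5)→5c, D[5]=5 ok
k=6 barrier C[5]=2→2c, D[6]=2 ok

hazard at step 2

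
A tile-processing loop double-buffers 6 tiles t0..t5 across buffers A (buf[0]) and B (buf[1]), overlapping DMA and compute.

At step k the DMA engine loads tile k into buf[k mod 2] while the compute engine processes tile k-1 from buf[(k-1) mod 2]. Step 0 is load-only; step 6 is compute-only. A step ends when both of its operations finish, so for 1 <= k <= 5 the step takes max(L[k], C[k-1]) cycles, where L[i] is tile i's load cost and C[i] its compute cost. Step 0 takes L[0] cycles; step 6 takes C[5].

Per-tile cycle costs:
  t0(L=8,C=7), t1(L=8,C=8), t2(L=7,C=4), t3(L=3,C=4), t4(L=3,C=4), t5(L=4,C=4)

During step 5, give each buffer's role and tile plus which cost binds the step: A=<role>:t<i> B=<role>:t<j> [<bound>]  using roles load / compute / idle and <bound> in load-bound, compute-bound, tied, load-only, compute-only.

step 5: A=compute:t4 B=load:t5 [tied]

step 0: L[0]=8 → dur=8, Σ=8 | A=load:t0 B=idle [load-only]
step 1: L[1]=8 C[0]=7 → dur=8, Σ=16 | A=compute:t0 B=load:t1 [load-bound]
step 2: L[2]=7 C[1]=8 → dur=8, Σ=24 | A=load:t2 B=compute:t1 [compute-bound]
step 3: L[3]=3 C[2]=4 → dur=4, Σ=28 | A=compute:t2 B=load:t3 [compute-bound]
step 4: L[4]=3 C[3]=4 → dur=4, Σ=32 | A=load:t4 B=compute:t3 [compute-bound]
step 5: L[5]=4 C[4]=4 → dur=4, Σ=36 | A=compute:t4 B=load:t5 [tied]
step 6: C[5]=4 → dur=4, Σ=40 | A=idle B=compute:t5 [compute-only]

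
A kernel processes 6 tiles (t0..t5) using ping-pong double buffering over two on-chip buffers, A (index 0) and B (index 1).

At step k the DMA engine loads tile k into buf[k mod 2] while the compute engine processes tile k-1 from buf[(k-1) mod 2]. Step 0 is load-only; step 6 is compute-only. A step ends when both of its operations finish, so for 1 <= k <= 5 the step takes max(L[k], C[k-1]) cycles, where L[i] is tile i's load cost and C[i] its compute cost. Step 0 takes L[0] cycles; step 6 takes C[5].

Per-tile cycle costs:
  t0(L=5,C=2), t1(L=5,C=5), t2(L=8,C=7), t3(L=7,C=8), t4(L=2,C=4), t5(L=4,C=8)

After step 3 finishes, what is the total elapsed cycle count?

[0] DMA t0→A (5c) ∥ CU idle ⇒ 5c, clock 5
[1] DMA t1→B (5c) ∥ CU A:t0 (2c) ⇒ 5c, clock 10
[2] DMA t2→A (8c) ∥ CU B:t1 (5c) ⇒ 8c, clock 18
[3] DMA t3→B (7c) ∥ CU A:t2 (7c) ⇒ 7c, clock 25
[4] DMA t4→A (2c) ∥ CU B:t3 (8c) ⇒ 8c, clock 33
[5] DMA t5→B (4c) ∥ CU A:t4 (4c) ⇒ 4c, clock 37
[6] DMA idle ∥ CU B:t5 (8c) ⇒ 8c, clock 45

end_cycle[3] = 25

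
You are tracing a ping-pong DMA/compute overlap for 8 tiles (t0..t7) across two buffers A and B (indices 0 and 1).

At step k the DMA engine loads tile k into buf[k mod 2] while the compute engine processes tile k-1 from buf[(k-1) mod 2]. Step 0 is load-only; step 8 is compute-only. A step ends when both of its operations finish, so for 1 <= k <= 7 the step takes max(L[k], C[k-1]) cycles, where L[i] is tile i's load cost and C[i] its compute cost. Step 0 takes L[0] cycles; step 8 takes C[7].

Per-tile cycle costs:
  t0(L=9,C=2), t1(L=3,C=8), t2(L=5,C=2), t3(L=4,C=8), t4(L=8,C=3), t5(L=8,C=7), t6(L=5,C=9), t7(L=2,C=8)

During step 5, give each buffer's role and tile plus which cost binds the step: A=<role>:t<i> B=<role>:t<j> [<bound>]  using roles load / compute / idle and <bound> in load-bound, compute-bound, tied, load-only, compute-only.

  0. 9=9c; end=9; A:t0 B:-
  1. max(3,2)=3c; end=12; A:t0 B:t1
  2. max(5,8)=8c; end=20; A:t2 B:t1
  3. max(4,2)=4c; end=24; A:t2 B:t3
  4. max(8,8)=8c; end=32; A:t4 B:t3
  5. max(8,3)=8c; end=40; A:t4 B:t5
  6. max(5,7)=7c; end=47; A:t6 B:t5
  7. max(2,9)=9c; end=56; A:t6 B:t7
  8. 8=8c; end=64; A:t6 B:t7

step 5: A=compute:t4 B=load:t5 [load-bound]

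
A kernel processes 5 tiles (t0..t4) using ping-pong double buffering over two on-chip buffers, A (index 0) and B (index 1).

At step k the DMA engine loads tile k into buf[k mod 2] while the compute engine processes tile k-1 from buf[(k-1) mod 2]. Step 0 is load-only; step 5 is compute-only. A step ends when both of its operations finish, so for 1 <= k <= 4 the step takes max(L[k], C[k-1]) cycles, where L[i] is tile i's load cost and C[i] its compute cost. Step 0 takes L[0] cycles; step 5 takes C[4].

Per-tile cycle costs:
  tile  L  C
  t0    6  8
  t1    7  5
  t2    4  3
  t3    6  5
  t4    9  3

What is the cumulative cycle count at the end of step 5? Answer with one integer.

end_cycle[5] = 37

  0. 6=6c; end=6; A:t0 B:-
  1. max(7,8)=8c; end=14; A:t0 B:t1
  2. max(4,5)=5c; end=19; A:t2 B:t1
  3. max(6,3)=6c; end=25; A:t2 B:t3
  4. max(9,5)=9c; end=34; A:t4 B:t3
  5. 3=3c; end=37; A:t4 B:t3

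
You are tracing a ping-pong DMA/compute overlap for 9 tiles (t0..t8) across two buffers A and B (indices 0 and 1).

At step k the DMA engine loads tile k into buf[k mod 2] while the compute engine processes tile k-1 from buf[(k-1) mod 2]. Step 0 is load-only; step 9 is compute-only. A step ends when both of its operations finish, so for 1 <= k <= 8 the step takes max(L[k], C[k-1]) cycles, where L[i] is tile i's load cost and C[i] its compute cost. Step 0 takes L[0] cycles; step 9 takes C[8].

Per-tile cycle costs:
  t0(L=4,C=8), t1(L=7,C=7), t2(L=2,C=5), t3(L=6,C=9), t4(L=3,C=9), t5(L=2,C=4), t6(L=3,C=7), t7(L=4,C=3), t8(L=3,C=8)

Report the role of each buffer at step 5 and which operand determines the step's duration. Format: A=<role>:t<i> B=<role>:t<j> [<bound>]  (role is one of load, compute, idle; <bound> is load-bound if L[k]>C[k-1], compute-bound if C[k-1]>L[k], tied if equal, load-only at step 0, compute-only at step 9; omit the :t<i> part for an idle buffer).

step 5: A=compute:t4 B=load:t5 [compute-bound]

  0. 4=4c; end=4; A:t0 B:-
  1. max(7,8)=8c; end=12; A:t0 B:t1
  2. max(2,7)=7c; end=19; A:t2 B:t1
  3. max(6,5)=6c; end=25; A:t2 B:t3
  4. max(3,9)=9c; end=34; A:t4 B:t3
  5. max(2,9)=9c; end=43; A:t4 B:t5
  6. max(3,4)=4c; end=47; A:t6 B:t5
  7. max(4,7)=7c; end=54; A:t6 B:t7
  8. max(3,3)=3c; end=57; A:t8 B:t7
  9. 8=8c; end=65; A:t8 B:t7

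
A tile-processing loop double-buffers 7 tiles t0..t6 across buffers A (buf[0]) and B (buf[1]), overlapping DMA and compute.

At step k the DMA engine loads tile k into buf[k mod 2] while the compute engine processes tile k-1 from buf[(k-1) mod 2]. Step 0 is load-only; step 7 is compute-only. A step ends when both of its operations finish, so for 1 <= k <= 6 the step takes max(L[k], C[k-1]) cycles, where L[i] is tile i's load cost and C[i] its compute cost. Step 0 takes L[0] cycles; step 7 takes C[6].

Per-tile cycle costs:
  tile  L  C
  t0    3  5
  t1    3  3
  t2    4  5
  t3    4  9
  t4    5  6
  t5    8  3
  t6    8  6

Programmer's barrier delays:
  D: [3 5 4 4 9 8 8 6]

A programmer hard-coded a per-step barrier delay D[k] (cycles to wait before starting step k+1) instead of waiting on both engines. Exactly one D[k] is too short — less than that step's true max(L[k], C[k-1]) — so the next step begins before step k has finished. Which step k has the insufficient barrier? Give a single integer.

hazard at step 3

[0] required=L[0]=3=3 vs D=3 ok
[1] required=max(L[1]=3,C[0]=5)=5 vs D=5 ok
[2] required=max(L[2]=4,C[1]=3)=4 vs D=4 ok
[3] required=max(L[3]=4,C[2]=5)=5 vs D=4 SHORT
[4] required=max(L[4]=5,C[3]=9)=9 vs D=9 ok
[5] required=max(L[5]=8,C[4]=6)=8 vs D=8 ok
[6] required=max(L[6]=8,C[5]=3)=8 vs D=8 ok
[7] required=C[6]=6=6 vs D=6 ok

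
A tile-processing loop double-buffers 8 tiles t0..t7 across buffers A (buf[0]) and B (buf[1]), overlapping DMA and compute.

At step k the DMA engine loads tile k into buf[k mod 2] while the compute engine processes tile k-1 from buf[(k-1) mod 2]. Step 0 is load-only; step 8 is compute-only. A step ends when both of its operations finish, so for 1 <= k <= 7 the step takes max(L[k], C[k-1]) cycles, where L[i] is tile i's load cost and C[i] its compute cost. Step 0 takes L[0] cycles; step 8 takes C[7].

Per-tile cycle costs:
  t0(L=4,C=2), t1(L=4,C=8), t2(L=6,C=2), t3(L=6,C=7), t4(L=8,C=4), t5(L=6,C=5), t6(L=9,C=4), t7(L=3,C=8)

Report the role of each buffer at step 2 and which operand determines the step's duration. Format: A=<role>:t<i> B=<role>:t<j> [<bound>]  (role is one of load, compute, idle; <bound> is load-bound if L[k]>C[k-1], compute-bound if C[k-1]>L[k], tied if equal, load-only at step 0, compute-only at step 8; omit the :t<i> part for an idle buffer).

k=0 load=t0/4c comp=- wait=4 total=4
k=1 load=t1/4c comp=t0/2c wait=4 total=8
k=2 load=t2/6c comp=t1/8c wait=8 total=16
k=3 load=t3/6c comp=t2/2c wait=6 total=22
k=4 load=t4/8c comp=t3/7c wait=8 total=30
k=5 load=t5/6c comp=t4/4c wait=6 total=36
k=6 load=t6/9c comp=t5/5c wait=9 total=45
k=7 load=t7/3c comp=t6/4c wait=4 total=49
k=8 load=- comp=t7/8c wait=8 total=57

step 2: A=load:t2 B=compute:t1 [compute-bound]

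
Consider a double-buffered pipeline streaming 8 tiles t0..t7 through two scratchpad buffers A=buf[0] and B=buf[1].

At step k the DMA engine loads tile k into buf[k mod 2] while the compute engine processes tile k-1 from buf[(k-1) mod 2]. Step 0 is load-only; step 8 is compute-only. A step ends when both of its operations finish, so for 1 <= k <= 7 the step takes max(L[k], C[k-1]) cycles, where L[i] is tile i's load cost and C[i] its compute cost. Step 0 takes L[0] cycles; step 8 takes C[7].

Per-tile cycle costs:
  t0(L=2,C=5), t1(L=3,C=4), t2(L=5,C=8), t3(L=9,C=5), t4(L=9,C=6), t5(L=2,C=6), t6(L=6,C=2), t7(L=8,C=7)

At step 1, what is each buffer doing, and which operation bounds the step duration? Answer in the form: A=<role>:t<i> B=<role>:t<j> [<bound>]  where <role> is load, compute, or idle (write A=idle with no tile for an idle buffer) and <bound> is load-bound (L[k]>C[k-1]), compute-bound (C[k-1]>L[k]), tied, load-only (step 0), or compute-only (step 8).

step 0: L[0]=2 → dur=2, Σ=2 | A=load:t0 B=idle [load-only]
step 1: L[1]=3 C[0]=5 → dur=5, Σ=7 | A=compute:t0 B=load:t1 [compute-bound]
step 2: L[2]=5 C[1]=4 → dur=5, Σ=12 | A=load:t2 B=compute:t1 [load-bound]
step 3: L[3]=9 C[2]=8 → dur=9, Σ=21 | A=compute:t2 B=load:t3 [load-bound]
step 4: L[4]=9 C[3]=5 → dur=9, Σ=30 | A=load:t4 B=compute:t3 [load-bound]
step 5: L[5]=2 C[4]=6 → dur=6, Σ=36 | A=compute:t4 B=load:t5 [compute-bound]
step 6: L[6]=6 C[5]=6 → dur=6, Σ=42 | A=load:t6 B=compute:t5 [tied]
step 7: L[7]=8 C[6]=2 → dur=8, Σ=50 | A=compute:t6 B=load:t7 [load-bound]
step 8: C[7]=7 → dur=7, Σ=57 | A=idle B=compute:t7 [compute-only]

step 1: A=compute:t0 B=load:t1 [compute-bound]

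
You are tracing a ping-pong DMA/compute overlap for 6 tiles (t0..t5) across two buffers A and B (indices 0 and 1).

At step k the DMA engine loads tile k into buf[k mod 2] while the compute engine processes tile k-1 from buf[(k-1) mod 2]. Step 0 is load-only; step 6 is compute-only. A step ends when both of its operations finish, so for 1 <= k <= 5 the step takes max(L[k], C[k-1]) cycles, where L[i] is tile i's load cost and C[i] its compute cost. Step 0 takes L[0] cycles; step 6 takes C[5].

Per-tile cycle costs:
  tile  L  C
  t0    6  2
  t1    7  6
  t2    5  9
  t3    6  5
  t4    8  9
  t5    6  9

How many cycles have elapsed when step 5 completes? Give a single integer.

end_cycle[5] = 45

k=0 load=t0/6c comp=- wait=6 total=6
k=1 load=t1/7c comp=t0/2c wait=7 total=13
k=2 load=t2/5c comp=t1/6c wait=6 total=19
k=3 load=t3/6c comp=t2/9c wait=9 total=28
k=4 load=t4/8c comp=t3/5c wait=8 total=36
k=5 load=t5/6c comp=t4/9c wait=9 total=45
k=6 load=- comp=t5/9c wait=9 total=54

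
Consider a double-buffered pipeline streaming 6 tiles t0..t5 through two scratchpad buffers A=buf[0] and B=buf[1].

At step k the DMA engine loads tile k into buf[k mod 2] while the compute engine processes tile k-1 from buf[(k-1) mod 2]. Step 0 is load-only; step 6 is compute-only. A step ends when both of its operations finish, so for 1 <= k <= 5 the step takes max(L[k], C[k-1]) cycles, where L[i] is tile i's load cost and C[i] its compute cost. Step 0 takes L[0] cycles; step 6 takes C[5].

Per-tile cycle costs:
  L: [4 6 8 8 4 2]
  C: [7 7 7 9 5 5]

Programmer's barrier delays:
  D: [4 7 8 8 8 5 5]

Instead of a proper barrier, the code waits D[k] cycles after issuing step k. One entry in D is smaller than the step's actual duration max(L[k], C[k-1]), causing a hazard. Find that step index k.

hazard at step 4

k=0 barrier L[0]=4→4c, D[0]=4 ok
k=1 barrier max(L[1]=6,C[0]=7)→7c, D[1]=7 ok
k=2 barrier max(L[2]=8,C[1]=7)→8c, D[2]=8 ok
k=3 barrier max(L[3]=8,C[2]=7)→8c, D[3]=8 ok
k=4 barrier max(L[4]=4,C[3]=9)→9c, D[4]=8 SHORT
k=5 barrier max(L[5]=2,C[4]=5)→5c, D[5]=5 ok
k=6 barrier C[5]=5→5c, D[6]=5 ok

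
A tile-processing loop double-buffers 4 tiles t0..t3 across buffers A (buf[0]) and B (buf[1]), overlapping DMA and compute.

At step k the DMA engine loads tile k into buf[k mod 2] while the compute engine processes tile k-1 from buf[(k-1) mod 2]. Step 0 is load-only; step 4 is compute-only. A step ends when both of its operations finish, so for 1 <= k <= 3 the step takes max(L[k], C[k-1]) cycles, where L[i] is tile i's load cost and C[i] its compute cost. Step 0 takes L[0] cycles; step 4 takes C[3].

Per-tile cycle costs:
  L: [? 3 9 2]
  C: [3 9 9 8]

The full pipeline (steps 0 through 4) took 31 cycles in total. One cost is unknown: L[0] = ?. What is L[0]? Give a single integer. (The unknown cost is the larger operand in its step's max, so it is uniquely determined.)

L[0] = 2

step 0 → dur = L[0]=? = L[0]  (unknown; binding)
step 1 → dur = max(L[1]=3, C[0]=3) = 3
step 2 → dur = max(L[2]=9, C[1]=9) = 9
step 3 → dur = max(L[3]=2, C[2]=9) = 9
step 4 → dur = C[3]=8 = 8
sum of known step durations = 29
dur[0] = total - known = 31 - 29 = 2
L[0] is the binding max in step 0, so L[0] = dur[0] = 2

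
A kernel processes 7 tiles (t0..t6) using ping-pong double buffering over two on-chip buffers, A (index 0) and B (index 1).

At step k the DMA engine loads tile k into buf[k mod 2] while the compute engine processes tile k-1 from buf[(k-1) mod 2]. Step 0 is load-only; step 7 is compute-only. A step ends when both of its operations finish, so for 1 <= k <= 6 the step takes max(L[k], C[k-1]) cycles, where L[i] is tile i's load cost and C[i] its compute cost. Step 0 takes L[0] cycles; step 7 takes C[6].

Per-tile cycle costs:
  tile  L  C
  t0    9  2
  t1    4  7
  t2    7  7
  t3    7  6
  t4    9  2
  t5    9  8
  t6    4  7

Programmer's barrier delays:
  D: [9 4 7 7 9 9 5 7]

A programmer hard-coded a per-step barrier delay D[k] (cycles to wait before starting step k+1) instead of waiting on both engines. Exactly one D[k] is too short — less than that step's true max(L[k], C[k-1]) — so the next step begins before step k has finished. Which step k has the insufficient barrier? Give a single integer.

[0] required=L[0]=9=9 vs D=9 ok
[1] required=max(L[1]=4,C[0]=2)=4 vs D=4 ok
[2] required=max(L[2]=7,C[1]=7)=7 vs D=7 ok
[3] required=max(L[3]=7,C[2]=7)=7 vs D=7 ok
[4] required=max(L[4]=9,C[3]=6)=9 vs D=9 ok
[5] required=max(L[5]=9,C[4]=2)=9 vs D=9 ok
[6] required=max(L[6]=4,C[5]=8)=8 vs D=5 SHORT
[7] required=C[6]=7=7 vs D=7 ok

hazard at step 6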